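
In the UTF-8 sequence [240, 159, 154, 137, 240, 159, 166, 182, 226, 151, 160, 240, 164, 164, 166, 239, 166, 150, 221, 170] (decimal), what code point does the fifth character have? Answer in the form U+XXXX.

U+F996

Offset 0: leading byte 0xF0 = 11110000 → 4-byte char #1 = F0 9F 9A 89.
Offset 4: leading byte 0xF0 = 11110000 → 4-byte char #2 = F0 9F A6 B6.
Offset 8: leading byte 0xE2 = 11100010 → 3-byte char #3 = E2 97 A0.
Offset 11: leading byte 0xF0 = 11110000 → 4-byte char #4 = F0 A4 A4 A6.
Offset 15: leading byte 0xEF = 11101111 → 3-byte char #5 = EF A6 96.
Leading byte 0xEF = 11101111 matches 1110xxxx → 3-byte sequence.
Byte 1: 0xEF = 11101111, payload 1111 (4 bits).
Byte 2: 0xA6 = 10100110 (10xxxxxx ✓), payload 100110.
Byte 3: 0x96 = 10010110 (10xxxxxx ✓), payload 010110.
Concatenate: 1111100110010110 = 0xF996 (16 bits → U+F996).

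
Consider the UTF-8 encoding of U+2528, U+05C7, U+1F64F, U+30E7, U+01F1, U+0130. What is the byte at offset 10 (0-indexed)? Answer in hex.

U+2528 → 3-byte form E2 94 A8 at offsets 0–2.
U+05C7 → 2-byte form D7 87 at offsets 3–4.
U+1F64F → 4-byte form F0 9F 99 8F at offsets 5–8.
U+30E7 → 3-byte form E3 83 A7 at offsets 9–11.
Offset 10 falls in char 4's range; it's byte 2 of E3 83 A7 = 0x83.

0x83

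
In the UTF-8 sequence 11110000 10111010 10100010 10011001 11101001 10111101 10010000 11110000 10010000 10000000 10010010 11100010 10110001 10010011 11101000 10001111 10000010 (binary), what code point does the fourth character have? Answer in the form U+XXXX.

Offset 0: leading byte 0xF0 = 11110000 → 4-byte char #1 = F0 BA A2 99.
Offset 4: leading byte 0xE9 = 11101001 → 3-byte char #2 = E9 BD 90.
Offset 7: leading byte 0xF0 = 11110000 → 4-byte char #3 = F0 90 80 92.
Offset 11: leading byte 0xE2 = 11100010 → 3-byte char #4 = E2 B1 93.
Leading byte 0xE2 = 11100010 matches 1110xxxx → 3-byte sequence.
Byte 1: 0xE2 = 11100010, payload 0010 (4 bits).
Byte 2: 0xB1 = 10110001 (10xxxxxx ✓), payload 110001.
Byte 3: 0x93 = 10010011 (10xxxxxx ✓), payload 010011.
Concatenate: 0010110001010011 = 0x2C53 (16 bits → U+2C53).

U+2C53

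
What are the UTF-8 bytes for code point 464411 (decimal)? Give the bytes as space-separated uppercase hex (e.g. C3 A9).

F1 B1 98 9B

U+7161B = 0x7161B = 464411 decimal. In range U+10000–U+10FFFF → 4-byte form: 11110xxx 10xxxxxx 10xxxxxx 10xxxxxx.
Binary (21 bits): 001110001011000011011.
Split 3+6+6+6: 001 | 110001 | 011000 | 011011.
Byte 1: 11110001 = 0xF1.
Byte 2: 10110001 = 0xB1.
Byte 3: 10011000 = 0x98.
Byte 4: 10011011 = 0x9B.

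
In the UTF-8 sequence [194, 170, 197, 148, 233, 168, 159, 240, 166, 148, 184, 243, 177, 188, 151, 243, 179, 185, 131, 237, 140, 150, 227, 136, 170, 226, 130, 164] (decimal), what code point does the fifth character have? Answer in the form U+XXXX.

U+F1F17

Offset 0: leading byte 0xC2 = 11000010 → 2-byte char #1 = C2 AA.
Offset 2: leading byte 0xC5 = 11000101 → 2-byte char #2 = C5 94.
Offset 4: leading byte 0xE9 = 11101001 → 3-byte char #3 = E9 A8 9F.
Offset 7: leading byte 0xF0 = 11110000 → 4-byte char #4 = F0 A6 94 B8.
Offset 11: leading byte 0xF3 = 11110011 → 4-byte char #5 = F3 B1 BC 97.
Leading byte 0xF3 = 11110011 matches 11110xxx → 4-byte sequence.
Byte 1: 0xF3 = 11110011, payload 011 (3 bits).
Byte 2: 0xB1 = 10110001 (10xxxxxx ✓), payload 110001.
Byte 3: 0xBC = 10111100 (10xxxxxx ✓), payload 111100.
Byte 4: 0x97 = 10010111 (10xxxxxx ✓), payload 010111.
Concatenate: 011110001111100010111 = 0xF1F17 (21 bits → U+F1F17).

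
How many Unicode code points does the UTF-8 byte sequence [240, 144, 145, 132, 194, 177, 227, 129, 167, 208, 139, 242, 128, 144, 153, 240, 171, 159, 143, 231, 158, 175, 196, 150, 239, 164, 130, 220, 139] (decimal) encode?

Byte at offset 0: 0xF0 = 11110000 → 4-byte char (#1). Advance 4.
Byte at offset 4: 0xC2 = 11000010 → 2-byte char (#2). Advance 2.
Byte at offset 6: 0xE3 = 11100011 → 3-byte char (#3). Advance 3.
Byte at offset 9: 0xD0 = 11010000 → 2-byte char (#4). Advance 2.
Byte at offset 11: 0xF2 = 11110010 → 4-byte char (#5). Advance 4.
Byte at offset 15: 0xF0 = 11110000 → 4-byte char (#6). Advance 4.
Byte at offset 19: 0xE7 = 11100111 → 3-byte char (#7). Advance 3.
Byte at offset 22: 0xC4 = 11000100 → 2-byte char (#8). Advance 2.
Byte at offset 24: 0xEF = 11101111 → 3-byte char (#9). Advance 3.
Byte at offset 27: 0xDC = 11011100 → 2-byte char (#10). Advance 2.
Reached end at offset 29 after 10 code points.

10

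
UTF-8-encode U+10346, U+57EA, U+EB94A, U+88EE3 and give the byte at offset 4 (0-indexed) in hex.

0xE5

U+10346 → 4-byte form F0 90 8D 86 at offsets 0–3.
U+57EA → 3-byte form E5 9F AA at offsets 4–6.
Offset 4 falls in char 2's range; it's byte 1 of E5 9F AA = 0xE5.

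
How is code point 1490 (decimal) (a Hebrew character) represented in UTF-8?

U+05D2 = 0x5D2 = 1490 decimal. In range U+0080–U+07FF → 2-byte form: 110xxxxx 10xxxxxx.
Binary (11 bits): 10111010010.
Split 5+6: 10111 | 010010.
Byte 1: 11010111 = 0xD7.
Byte 2: 10010010 = 0x92.

D7 92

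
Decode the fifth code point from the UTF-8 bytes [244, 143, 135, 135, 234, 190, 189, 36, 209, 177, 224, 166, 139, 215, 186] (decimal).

Offset 0: leading byte 0xF4 = 11110100 → 4-byte char #1 = F4 8F 87 87.
Offset 4: leading byte 0xEA = 11101010 → 3-byte char #2 = EA BE BD.
Offset 7: leading byte 0x24 = 00100100 → 1-byte char #3 = 24.
Offset 8: leading byte 0xD1 = 11010001 → 2-byte char #4 = D1 B1.
Offset 10: leading byte 0xE0 = 11100000 → 3-byte char #5 = E0 A6 8B.
Leading byte 0xE0 = 11100000 matches 1110xxxx → 3-byte sequence.
Byte 1: 0xE0 = 11100000, payload 0000 (4 bits).
Byte 2: 0xA6 = 10100110 (10xxxxxx ✓), payload 100110.
Byte 3: 0x8B = 10001011 (10xxxxxx ✓), payload 001011.
Concatenate: 0000100110001011 = 0x98B (16 bits → U+098B).

U+098B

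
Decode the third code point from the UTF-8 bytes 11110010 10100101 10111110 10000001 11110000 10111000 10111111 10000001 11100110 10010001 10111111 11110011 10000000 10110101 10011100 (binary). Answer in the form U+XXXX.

Offset 0: leading byte 0xF2 = 11110010 → 4-byte char #1 = F2 A5 BE 81.
Offset 4: leading byte 0xF0 = 11110000 → 4-byte char #2 = F0 B8 BF 81.
Offset 8: leading byte 0xE6 = 11100110 → 3-byte char #3 = E6 91 BF.
Leading byte 0xE6 = 11100110 matches 1110xxxx → 3-byte sequence.
Byte 1: 0xE6 = 11100110, payload 0110 (4 bits).
Byte 2: 0x91 = 10010001 (10xxxxxx ✓), payload 010001.
Byte 3: 0xBF = 10111111 (10xxxxxx ✓), payload 111111.
Concatenate: 0110010001111111 = 0x647F (16 bits → U+647F).

U+647F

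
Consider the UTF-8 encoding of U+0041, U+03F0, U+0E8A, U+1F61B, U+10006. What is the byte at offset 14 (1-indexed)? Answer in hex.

1-indexed offset 14 is 0-indexed offset 13.
U+0041 → 1-byte form 41 at offsets 0–0.
U+03F0 → 2-byte form CF B0 at offsets 1–2.
U+0E8A → 3-byte form E0 BA 8A at offsets 3–5.
U+1F61B → 4-byte form F0 9F 98 9B at offsets 6–9.
U+10006 → 4-byte form F0 90 80 86 at offsets 10–13.
Offset 13 falls in char 5's range; it's byte 4 of F0 90 80 86 = 0x86.

0x86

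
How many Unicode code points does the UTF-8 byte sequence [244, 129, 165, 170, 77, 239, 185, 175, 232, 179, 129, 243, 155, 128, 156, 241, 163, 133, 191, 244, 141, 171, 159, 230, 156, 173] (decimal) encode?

8

Byte at offset 0: 0xF4 = 11110100 → 4-byte char (#1). Advance 4.
Byte at offset 4: 0x4D = 01001101 → 1-byte char (#2). Advance 1.
Byte at offset 5: 0xEF = 11101111 → 3-byte char (#3). Advance 3.
Byte at offset 8: 0xE8 = 11101000 → 3-byte char (#4). Advance 3.
Byte at offset 11: 0xF3 = 11110011 → 4-byte char (#5). Advance 4.
Byte at offset 15: 0xF1 = 11110001 → 4-byte char (#6). Advance 4.
Byte at offset 19: 0xF4 = 11110100 → 4-byte char (#7). Advance 4.
Byte at offset 23: 0xE6 = 11100110 → 3-byte char (#8). Advance 3.
Reached end at offset 26 after 8 code points.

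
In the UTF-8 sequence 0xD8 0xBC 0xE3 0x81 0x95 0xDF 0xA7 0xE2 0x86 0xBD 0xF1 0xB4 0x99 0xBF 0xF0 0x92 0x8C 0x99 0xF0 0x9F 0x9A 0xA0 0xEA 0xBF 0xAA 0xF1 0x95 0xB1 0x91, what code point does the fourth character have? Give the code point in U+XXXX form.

U+21BD

Offset 0: leading byte 0xD8 = 11011000 → 2-byte char #1 = D8 BC.
Offset 2: leading byte 0xE3 = 11100011 → 3-byte char #2 = E3 81 95.
Offset 5: leading byte 0xDF = 11011111 → 2-byte char #3 = DF A7.
Offset 7: leading byte 0xE2 = 11100010 → 3-byte char #4 = E2 86 BD.
Leading byte 0xE2 = 11100010 matches 1110xxxx → 3-byte sequence.
Byte 1: 0xE2 = 11100010, payload 0010 (4 bits).
Byte 2: 0x86 = 10000110 (10xxxxxx ✓), payload 000110.
Byte 3: 0xBD = 10111101 (10xxxxxx ✓), payload 111101.
Concatenate: 0010000110111101 = 0x21BD (16 bits → U+21BD).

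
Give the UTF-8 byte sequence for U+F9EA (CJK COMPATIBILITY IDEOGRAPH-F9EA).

EF A7 AA

U+F9EA = 0xF9EA = 63978 decimal. In range U+0800–U+FFFF → 3-byte form: 1110xxxx 10xxxxxx 10xxxxxx.
Binary (16 bits): 1111100111101010.
Split 4+6+6: 1111 | 100111 | 101010.
Byte 1: 11101111 = 0xEF.
Byte 2: 10100111 = 0xA7.
Byte 3: 10101010 = 0xAA.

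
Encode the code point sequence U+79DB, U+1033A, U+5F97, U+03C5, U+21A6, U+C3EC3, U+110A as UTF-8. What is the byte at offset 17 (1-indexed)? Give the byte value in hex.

1-indexed offset 17 is 0-indexed offset 16.
U+79DB → 3-byte form E7 A7 9B at offsets 0–2.
U+1033A → 4-byte form F0 90 8C BA at offsets 3–6.
U+5F97 → 3-byte form E5 BE 97 at offsets 7–9.
U+03C5 → 2-byte form CF 85 at offsets 10–11.
U+21A6 → 3-byte form E2 86 A6 at offsets 12–14.
U+C3EC3 → 4-byte form F3 83 BB 83 at offsets 15–18.
Offset 16 falls in char 6's range; it's byte 2 of F3 83 BB 83 = 0x83.

0x83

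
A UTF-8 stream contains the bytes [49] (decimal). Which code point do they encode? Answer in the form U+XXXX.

U+0031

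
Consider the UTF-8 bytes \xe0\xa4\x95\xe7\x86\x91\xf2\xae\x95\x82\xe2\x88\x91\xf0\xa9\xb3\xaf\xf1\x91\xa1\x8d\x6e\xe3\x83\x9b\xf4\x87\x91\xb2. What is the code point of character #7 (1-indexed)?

U+006E

Offset 0: leading byte 0xE0 = 11100000 → 3-byte char #1 = E0 A4 95.
Offset 3: leading byte 0xE7 = 11100111 → 3-byte char #2 = E7 86 91.
Offset 6: leading byte 0xF2 = 11110010 → 4-byte char #3 = F2 AE 95 82.
Offset 10: leading byte 0xE2 = 11100010 → 3-byte char #4 = E2 88 91.
Offset 13: leading byte 0xF0 = 11110000 → 4-byte char #5 = F0 A9 B3 AF.
Offset 17: leading byte 0xF1 = 11110001 → 4-byte char #6 = F1 91 A1 8D.
Offset 21: leading byte 0x6E = 01101110 → 1-byte char #7 = 6E.
Leading byte 0x6E = 01101110 matches 0xxxxxxx → 1-byte sequence.
Byte 1: 0x6E = 01101110, payload 1101110 (7 bits).
Concatenate: 1101110 = 0x6E (7 bits → U+006E).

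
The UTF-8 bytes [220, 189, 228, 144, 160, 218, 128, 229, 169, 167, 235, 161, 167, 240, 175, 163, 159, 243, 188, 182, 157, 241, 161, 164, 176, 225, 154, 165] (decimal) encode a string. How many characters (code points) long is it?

Byte at offset 0: 0xDC = 11011100 → 2-byte char (#1). Advance 2.
Byte at offset 2: 0xE4 = 11100100 → 3-byte char (#2). Advance 3.
Byte at offset 5: 0xDA = 11011010 → 2-byte char (#3). Advance 2.
Byte at offset 7: 0xE5 = 11100101 → 3-byte char (#4). Advance 3.
Byte at offset 10: 0xEB = 11101011 → 3-byte char (#5). Advance 3.
Byte at offset 13: 0xF0 = 11110000 → 4-byte char (#6). Advance 4.
Byte at offset 17: 0xF3 = 11110011 → 4-byte char (#7). Advance 4.
Byte at offset 21: 0xF1 = 11110001 → 4-byte char (#8). Advance 4.
Byte at offset 25: 0xE1 = 11100001 → 3-byte char (#9). Advance 3.
Reached end at offset 28 after 9 code points.

9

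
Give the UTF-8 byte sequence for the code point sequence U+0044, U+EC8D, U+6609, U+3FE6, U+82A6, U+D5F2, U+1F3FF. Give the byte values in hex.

U+0044: 1-byte form → 44.
U+EC8D: 3-byte form → EE B2 8D.
U+6609: 3-byte form → E6 98 89.
U+3FE6: 3-byte form → E3 BF A6.
U+82A6: 3-byte form → E8 8A A6.
U+D5F2: 3-byte form → ED 97 B2.
U+1F3FF: 4-byte form → F0 9F 8F BF.
Concatenated (20 bytes): 44 EE B2 8D E6 98 89 E3 BF A6 E8 8A A6 ED 97 B2 F0 9F 8F BF.

44 EE B2 8D E6 98 89 E3 BF A6 E8 8A A6 ED 97 B2 F0 9F 8F BF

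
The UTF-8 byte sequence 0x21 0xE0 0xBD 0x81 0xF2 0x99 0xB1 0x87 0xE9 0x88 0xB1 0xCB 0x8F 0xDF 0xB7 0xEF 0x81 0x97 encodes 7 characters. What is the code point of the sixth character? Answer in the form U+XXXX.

U+07F7

Offset 0: leading byte 0x21 = 00100001 → 1-byte char #1 = 21.
Offset 1: leading byte 0xE0 = 11100000 → 3-byte char #2 = E0 BD 81.
Offset 4: leading byte 0xF2 = 11110010 → 4-byte char #3 = F2 99 B1 87.
Offset 8: leading byte 0xE9 = 11101001 → 3-byte char #4 = E9 88 B1.
Offset 11: leading byte 0xCB = 11001011 → 2-byte char #5 = CB 8F.
Offset 13: leading byte 0xDF = 11011111 → 2-byte char #6 = DF B7.
Leading byte 0xDF = 11011111 matches 110xxxxx → 2-byte sequence.
Byte 1: 0xDF = 11011111, payload 11111 (5 bits).
Byte 2: 0xB7 = 10110111 (10xxxxxx ✓), payload 110111.
Concatenate: 11111110111 = 0x7F7 (11 bits → U+07F7).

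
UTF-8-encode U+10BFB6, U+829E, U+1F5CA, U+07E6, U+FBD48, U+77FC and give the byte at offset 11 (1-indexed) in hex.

1-indexed offset 11 is 0-indexed offset 10.
U+10BFB6 → 4-byte form F4 8B BE B6 at offsets 0–3.
U+829E → 3-byte form E8 8A 9E at offsets 4–6.
U+1F5CA → 4-byte form F0 9F 97 8A at offsets 7–10.
Offset 10 falls in char 3's range; it's byte 4 of F0 9F 97 8A = 0x8A.

0x8A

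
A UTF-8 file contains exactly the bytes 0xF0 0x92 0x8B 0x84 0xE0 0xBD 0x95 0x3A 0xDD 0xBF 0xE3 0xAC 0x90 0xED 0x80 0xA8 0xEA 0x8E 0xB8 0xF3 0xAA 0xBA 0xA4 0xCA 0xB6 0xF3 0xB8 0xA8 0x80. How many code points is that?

10

Byte at offset 0: 0xF0 = 11110000 → 4-byte char (#1). Advance 4.
Byte at offset 4: 0xE0 = 11100000 → 3-byte char (#2). Advance 3.
Byte at offset 7: 0x3A = 00111010 → 1-byte char (#3). Advance 1.
Byte at offset 8: 0xDD = 11011101 → 2-byte char (#4). Advance 2.
Byte at offset 10: 0xE3 = 11100011 → 3-byte char (#5). Advance 3.
Byte at offset 13: 0xED = 11101101 → 3-byte char (#6). Advance 3.
Byte at offset 16: 0xEA = 11101010 → 3-byte char (#7). Advance 3.
Byte at offset 19: 0xF3 = 11110011 → 4-byte char (#8). Advance 4.
Byte at offset 23: 0xCA = 11001010 → 2-byte char (#9). Advance 2.
Byte at offset 25: 0xF3 = 11110011 → 4-byte char (#10). Advance 4.
Reached end at offset 29 after 10 code points.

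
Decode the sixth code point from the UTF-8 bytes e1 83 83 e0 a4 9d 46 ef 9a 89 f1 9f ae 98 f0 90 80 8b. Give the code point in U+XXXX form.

Offset 0: leading byte 0xE1 = 11100001 → 3-byte char #1 = E1 83 83.
Offset 3: leading byte 0xE0 = 11100000 → 3-byte char #2 = E0 A4 9D.
Offset 6: leading byte 0x46 = 01000110 → 1-byte char #3 = 46.
Offset 7: leading byte 0xEF = 11101111 → 3-byte char #4 = EF 9A 89.
Offset 10: leading byte 0xF1 = 11110001 → 4-byte char #5 = F1 9F AE 98.
Offset 14: leading byte 0xF0 = 11110000 → 4-byte char #6 = F0 90 80 8B.
Leading byte 0xF0 = 11110000 matches 11110xxx → 4-byte sequence.
Byte 1: 0xF0 = 11110000, payload 000 (3 bits).
Byte 2: 0x90 = 10010000 (10xxxxxx ✓), payload 010000.
Byte 3: 0x80 = 10000000 (10xxxxxx ✓), payload 000000.
Byte 4: 0x8B = 10001011 (10xxxxxx ✓), payload 001011.
Concatenate: 000010000000000001011 = 0x1000B (21 bits → U+1000B).

U+1000B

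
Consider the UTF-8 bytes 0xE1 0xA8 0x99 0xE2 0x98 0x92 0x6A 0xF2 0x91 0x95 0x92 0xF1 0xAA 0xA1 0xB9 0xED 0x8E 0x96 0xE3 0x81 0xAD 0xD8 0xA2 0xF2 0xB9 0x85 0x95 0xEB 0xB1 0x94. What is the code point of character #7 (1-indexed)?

U+306D

Offset 0: leading byte 0xE1 = 11100001 → 3-byte char #1 = E1 A8 99.
Offset 3: leading byte 0xE2 = 11100010 → 3-byte char #2 = E2 98 92.
Offset 6: leading byte 0x6A = 01101010 → 1-byte char #3 = 6A.
Offset 7: leading byte 0xF2 = 11110010 → 4-byte char #4 = F2 91 95 92.
Offset 11: leading byte 0xF1 = 11110001 → 4-byte char #5 = F1 AA A1 B9.
Offset 15: leading byte 0xED = 11101101 → 3-byte char #6 = ED 8E 96.
Offset 18: leading byte 0xE3 = 11100011 → 3-byte char #7 = E3 81 AD.
Leading byte 0xE3 = 11100011 matches 1110xxxx → 3-byte sequence.
Byte 1: 0xE3 = 11100011, payload 0011 (4 bits).
Byte 2: 0x81 = 10000001 (10xxxxxx ✓), payload 000001.
Byte 3: 0xAD = 10101101 (10xxxxxx ✓), payload 101101.
Concatenate: 0011000001101101 = 0x306D (16 bits → U+306D).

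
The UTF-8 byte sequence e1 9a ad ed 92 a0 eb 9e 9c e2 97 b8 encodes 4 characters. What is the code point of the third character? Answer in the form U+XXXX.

Offset 0: leading byte 0xE1 = 11100001 → 3-byte char #1 = E1 9A AD.
Offset 3: leading byte 0xED = 11101101 → 3-byte char #2 = ED 92 A0.
Offset 6: leading byte 0xEB = 11101011 → 3-byte char #3 = EB 9E 9C.
Leading byte 0xEB = 11101011 matches 1110xxxx → 3-byte sequence.
Byte 1: 0xEB = 11101011, payload 1011 (4 bits).
Byte 2: 0x9E = 10011110 (10xxxxxx ✓), payload 011110.
Byte 3: 0x9C = 10011100 (10xxxxxx ✓), payload 011100.
Concatenate: 1011011110011100 = 0xB79C (16 bits → U+B79C).

U+B79C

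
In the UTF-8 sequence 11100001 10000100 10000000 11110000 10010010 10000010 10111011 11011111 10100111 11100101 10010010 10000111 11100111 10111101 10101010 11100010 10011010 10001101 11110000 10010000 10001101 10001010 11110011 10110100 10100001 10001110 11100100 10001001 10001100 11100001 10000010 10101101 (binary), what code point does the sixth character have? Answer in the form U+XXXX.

U+268D

Offset 0: leading byte 0xE1 = 11100001 → 3-byte char #1 = E1 84 80.
Offset 3: leading byte 0xF0 = 11110000 → 4-byte char #2 = F0 92 82 BB.
Offset 7: leading byte 0xDF = 11011111 → 2-byte char #3 = DF A7.
Offset 9: leading byte 0xE5 = 11100101 → 3-byte char #4 = E5 92 87.
Offset 12: leading byte 0xE7 = 11100111 → 3-byte char #5 = E7 BD AA.
Offset 15: leading byte 0xE2 = 11100010 → 3-byte char #6 = E2 9A 8D.
Leading byte 0xE2 = 11100010 matches 1110xxxx → 3-byte sequence.
Byte 1: 0xE2 = 11100010, payload 0010 (4 bits).
Byte 2: 0x9A = 10011010 (10xxxxxx ✓), payload 011010.
Byte 3: 0x8D = 10001101 (10xxxxxx ✓), payload 001101.
Concatenate: 0010011010001101 = 0x268D (16 bits → U+268D).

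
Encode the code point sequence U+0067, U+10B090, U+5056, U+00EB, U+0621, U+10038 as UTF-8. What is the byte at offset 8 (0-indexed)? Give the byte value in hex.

U+0067 → 1-byte form 67 at offsets 0–0.
U+10B090 → 4-byte form F4 8B 82 90 at offsets 1–4.
U+5056 → 3-byte form E5 81 96 at offsets 5–7.
U+00EB → 2-byte form C3 AB at offsets 8–9.
Offset 8 falls in char 4's range; it's byte 1 of C3 AB = 0xC3.

0xC3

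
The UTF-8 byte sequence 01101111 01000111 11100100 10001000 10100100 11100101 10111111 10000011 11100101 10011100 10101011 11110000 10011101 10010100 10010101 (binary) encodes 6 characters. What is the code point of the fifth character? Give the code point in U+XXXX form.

Offset 0: leading byte 0x6F = 01101111 → 1-byte char #1 = 6F.
Offset 1: leading byte 0x47 = 01000111 → 1-byte char #2 = 47.
Offset 2: leading byte 0xE4 = 11100100 → 3-byte char #3 = E4 88 A4.
Offset 5: leading byte 0xE5 = 11100101 → 3-byte char #4 = E5 BF 83.
Offset 8: leading byte 0xE5 = 11100101 → 3-byte char #5 = E5 9C AB.
Leading byte 0xE5 = 11100101 matches 1110xxxx → 3-byte sequence.
Byte 1: 0xE5 = 11100101, payload 0101 (4 bits).
Byte 2: 0x9C = 10011100 (10xxxxxx ✓), payload 011100.
Byte 3: 0xAB = 10101011 (10xxxxxx ✓), payload 101011.
Concatenate: 0101011100101011 = 0x572B (16 bits → U+572B).

U+572B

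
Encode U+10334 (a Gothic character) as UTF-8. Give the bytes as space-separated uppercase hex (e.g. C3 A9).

F0 90 8C B4

U+10334 = 0x10334 = 66356 decimal. In range U+10000–U+10FFFF → 4-byte form: 11110xxx 10xxxxxx 10xxxxxx 10xxxxxx.
Binary (21 bits): 000010000001100110100.
Split 3+6+6+6: 000 | 010000 | 001100 | 110100.
Byte 1: 11110000 = 0xF0.
Byte 2: 10010000 = 0x90.
Byte 3: 10001100 = 0x8C.
Byte 4: 10110100 = 0xB4.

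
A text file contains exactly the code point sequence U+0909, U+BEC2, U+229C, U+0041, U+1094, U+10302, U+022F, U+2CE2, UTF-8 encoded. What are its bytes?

U+0909: 3-byte form → E0 A4 89.
U+BEC2: 3-byte form → EB BB 82.
U+229C: 3-byte form → E2 8A 9C.
U+0041: 1-byte form → 41.
U+1094: 3-byte form → E1 82 94.
U+10302: 4-byte form → F0 90 8C 82.
U+022F: 2-byte form → C8 AF.
U+2CE2: 3-byte form → E2 B3 A2.
Concatenated (22 bytes): E0 A4 89 EB BB 82 E2 8A 9C 41 E1 82 94 F0 90 8C 82 C8 AF E2 B3 A2.

E0 A4 89 EB BB 82 E2 8A 9C 41 E1 82 94 F0 90 8C 82 C8 AF E2 B3 A2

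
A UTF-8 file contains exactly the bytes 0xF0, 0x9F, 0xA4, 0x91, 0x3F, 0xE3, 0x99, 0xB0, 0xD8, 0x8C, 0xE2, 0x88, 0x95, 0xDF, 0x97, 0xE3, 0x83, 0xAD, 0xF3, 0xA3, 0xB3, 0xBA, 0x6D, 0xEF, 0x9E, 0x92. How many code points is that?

10

Byte at offset 0: 0xF0 = 11110000 → 4-byte char (#1). Advance 4.
Byte at offset 4: 0x3F = 00111111 → 1-byte char (#2). Advance 1.
Byte at offset 5: 0xE3 = 11100011 → 3-byte char (#3). Advance 3.
Byte at offset 8: 0xD8 = 11011000 → 2-byte char (#4). Advance 2.
Byte at offset 10: 0xE2 = 11100010 → 3-byte char (#5). Advance 3.
Byte at offset 13: 0xDF = 11011111 → 2-byte char (#6). Advance 2.
Byte at offset 15: 0xE3 = 11100011 → 3-byte char (#7). Advance 3.
Byte at offset 18: 0xF3 = 11110011 → 4-byte char (#8). Advance 4.
Byte at offset 22: 0x6D = 01101101 → 1-byte char (#9). Advance 1.
Byte at offset 23: 0xEF = 11101111 → 3-byte char (#10). Advance 3.
Reached end at offset 26 after 10 code points.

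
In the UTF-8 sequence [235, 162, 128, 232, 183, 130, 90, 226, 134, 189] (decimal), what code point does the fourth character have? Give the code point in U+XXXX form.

U+21BD

Offset 0: leading byte 0xEB = 11101011 → 3-byte char #1 = EB A2 80.
Offset 3: leading byte 0xE8 = 11101000 → 3-byte char #2 = E8 B7 82.
Offset 6: leading byte 0x5A = 01011010 → 1-byte char #3 = 5A.
Offset 7: leading byte 0xE2 = 11100010 → 3-byte char #4 = E2 86 BD.
Leading byte 0xE2 = 11100010 matches 1110xxxx → 3-byte sequence.
Byte 1: 0xE2 = 11100010, payload 0010 (4 bits).
Byte 2: 0x86 = 10000110 (10xxxxxx ✓), payload 000110.
Byte 3: 0xBD = 10111101 (10xxxxxx ✓), payload 111101.
Concatenate: 0010000110111101 = 0x21BD (16 bits → U+21BD).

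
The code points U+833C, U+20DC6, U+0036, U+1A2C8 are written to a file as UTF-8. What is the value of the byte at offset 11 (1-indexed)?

1-indexed offset 11 is 0-indexed offset 10.
U+833C → 3-byte form E8 8C BC at offsets 0–2.
U+20DC6 → 4-byte form F0 A0 B7 86 at offsets 3–6.
U+0036 → 1-byte form 36 at offsets 7–7.
U+1A2C8 → 4-byte form F0 9A 8B 88 at offsets 8–11.
Offset 10 falls in char 4's range; it's byte 3 of F0 9A 8B 88 = 0x8B.

0x8B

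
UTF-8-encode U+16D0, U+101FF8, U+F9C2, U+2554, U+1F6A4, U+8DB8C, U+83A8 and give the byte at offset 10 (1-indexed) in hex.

1-indexed offset 10 is 0-indexed offset 9.
U+16D0 → 3-byte form E1 9B 90 at offsets 0–2.
U+101FF8 → 4-byte form F4 81 BF B8 at offsets 3–6.
U+F9C2 → 3-byte form EF A7 82 at offsets 7–9.
Offset 9 falls in char 3's range; it's byte 3 of EF A7 82 = 0x82.

0x82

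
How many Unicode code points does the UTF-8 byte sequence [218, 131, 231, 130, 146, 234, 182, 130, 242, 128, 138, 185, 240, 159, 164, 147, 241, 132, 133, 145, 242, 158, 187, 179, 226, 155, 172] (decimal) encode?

Byte at offset 0: 0xDA = 11011010 → 2-byte char (#1). Advance 2.
Byte at offset 2: 0xE7 = 11100111 → 3-byte char (#2). Advance 3.
Byte at offset 5: 0xEA = 11101010 → 3-byte char (#3). Advance 3.
Byte at offset 8: 0xF2 = 11110010 → 4-byte char (#4). Advance 4.
Byte at offset 12: 0xF0 = 11110000 → 4-byte char (#5). Advance 4.
Byte at offset 16: 0xF1 = 11110001 → 4-byte char (#6). Advance 4.
Byte at offset 20: 0xF2 = 11110010 → 4-byte char (#7). Advance 4.
Byte at offset 24: 0xE2 = 11100010 → 3-byte char (#8). Advance 3.
Reached end at offset 27 after 8 code points.

8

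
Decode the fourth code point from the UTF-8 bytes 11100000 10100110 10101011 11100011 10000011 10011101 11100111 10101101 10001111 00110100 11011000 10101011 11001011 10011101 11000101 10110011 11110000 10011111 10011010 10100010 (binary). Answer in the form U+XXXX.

U+0034

Offset 0: leading byte 0xE0 = 11100000 → 3-byte char #1 = E0 A6 AB.
Offset 3: leading byte 0xE3 = 11100011 → 3-byte char #2 = E3 83 9D.
Offset 6: leading byte 0xE7 = 11100111 → 3-byte char #3 = E7 AD 8F.
Offset 9: leading byte 0x34 = 00110100 → 1-byte char #4 = 34.
Leading byte 0x34 = 00110100 matches 0xxxxxxx → 1-byte sequence.
Byte 1: 0x34 = 00110100, payload 0110100 (7 bits).
Concatenate: 0110100 = 0x34 (7 bits → U+0034).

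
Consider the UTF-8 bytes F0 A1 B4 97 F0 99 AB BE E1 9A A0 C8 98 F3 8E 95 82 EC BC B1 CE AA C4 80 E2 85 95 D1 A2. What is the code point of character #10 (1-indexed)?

Offset 0: leading byte 0xF0 = 11110000 → 4-byte char #1 = F0 A1 B4 97.
Offset 4: leading byte 0xF0 = 11110000 → 4-byte char #2 = F0 99 AB BE.
Offset 8: leading byte 0xE1 = 11100001 → 3-byte char #3 = E1 9A A0.
Offset 11: leading byte 0xC8 = 11001000 → 2-byte char #4 = C8 98.
Offset 13: leading byte 0xF3 = 11110011 → 4-byte char #5 = F3 8E 95 82.
Offset 17: leading byte 0xEC = 11101100 → 3-byte char #6 = EC BC B1.
Offset 20: leading byte 0xCE = 11001110 → 2-byte char #7 = CE AA.
Offset 22: leading byte 0xC4 = 11000100 → 2-byte char #8 = C4 80.
Offset 24: leading byte 0xE2 = 11100010 → 3-byte char #9 = E2 85 95.
Offset 27: leading byte 0xD1 = 11010001 → 2-byte char #10 = D1 A2.
Leading byte 0xD1 = 11010001 matches 110xxxxx → 2-byte sequence.
Byte 1: 0xD1 = 11010001, payload 10001 (5 bits).
Byte 2: 0xA2 = 10100010 (10xxxxxx ✓), payload 100010.
Concatenate: 10001100010 = 0x462 (11 bits → U+0462).

U+0462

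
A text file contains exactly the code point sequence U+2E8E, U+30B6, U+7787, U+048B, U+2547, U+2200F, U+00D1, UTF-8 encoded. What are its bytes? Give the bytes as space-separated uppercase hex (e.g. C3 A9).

U+2E8E: 3-byte form → E2 BA 8E.
U+30B6: 3-byte form → E3 82 B6.
U+7787: 3-byte form → E7 9E 87.
U+048B: 2-byte form → D2 8B.
U+2547: 3-byte form → E2 95 87.
U+2200F: 4-byte form → F0 A2 80 8F.
U+00D1: 2-byte form → C3 91.
Concatenated (20 bytes): E2 BA 8E E3 82 B6 E7 9E 87 D2 8B E2 95 87 F0 A2 80 8F C3 91.

E2 BA 8E E3 82 B6 E7 9E 87 D2 8B E2 95 87 F0 A2 80 8F C3 91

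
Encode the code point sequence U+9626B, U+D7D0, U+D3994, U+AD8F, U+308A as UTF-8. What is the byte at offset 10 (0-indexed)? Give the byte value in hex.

0x94

U+9626B → 4-byte form F2 96 89 AB at offsets 0–3.
U+D7D0 → 3-byte form ED 9F 90 at offsets 4–6.
U+D3994 → 4-byte form F3 93 A6 94 at offsets 7–10.
Offset 10 falls in char 3's range; it's byte 4 of F3 93 A6 94 = 0x94.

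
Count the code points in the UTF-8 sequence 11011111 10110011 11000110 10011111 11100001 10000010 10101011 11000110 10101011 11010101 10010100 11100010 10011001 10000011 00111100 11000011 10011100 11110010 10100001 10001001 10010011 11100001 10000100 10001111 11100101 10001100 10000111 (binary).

11

Byte at offset 0: 0xDF = 11011111 → 2-byte char (#1). Advance 2.
Byte at offset 2: 0xC6 = 11000110 → 2-byte char (#2). Advance 2.
Byte at offset 4: 0xE1 = 11100001 → 3-byte char (#3). Advance 3.
Byte at offset 7: 0xC6 = 11000110 → 2-byte char (#4). Advance 2.
Byte at offset 9: 0xD5 = 11010101 → 2-byte char (#5). Advance 2.
Byte at offset 11: 0xE2 = 11100010 → 3-byte char (#6). Advance 3.
Byte at offset 14: 0x3C = 00111100 → 1-byte char (#7). Advance 1.
Byte at offset 15: 0xC3 = 11000011 → 2-byte char (#8). Advance 2.
Byte at offset 17: 0xF2 = 11110010 → 4-byte char (#9). Advance 4.
Byte at offset 21: 0xE1 = 11100001 → 3-byte char (#10). Advance 3.
Byte at offset 24: 0xE5 = 11100101 → 3-byte char (#11). Advance 3.
Reached end at offset 27 after 11 code points.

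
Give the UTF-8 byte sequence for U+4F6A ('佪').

E4 BD AA

U+4F6A = 0x4F6A = 20330 decimal. In range U+0800–U+FFFF → 3-byte form: 1110xxxx 10xxxxxx 10xxxxxx.
Binary (16 bits): 0100111101101010.
Split 4+6+6: 0100 | 111101 | 101010.
Byte 1: 11100100 = 0xE4.
Byte 2: 10111101 = 0xBD.
Byte 3: 10101010 = 0xAA.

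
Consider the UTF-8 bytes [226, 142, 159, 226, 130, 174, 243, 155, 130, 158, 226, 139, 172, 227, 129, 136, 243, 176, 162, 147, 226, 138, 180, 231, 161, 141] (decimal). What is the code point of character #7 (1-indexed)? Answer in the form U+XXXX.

U+22B4

Offset 0: leading byte 0xE2 = 11100010 → 3-byte char #1 = E2 8E 9F.
Offset 3: leading byte 0xE2 = 11100010 → 3-byte char #2 = E2 82 AE.
Offset 6: leading byte 0xF3 = 11110011 → 4-byte char #3 = F3 9B 82 9E.
Offset 10: leading byte 0xE2 = 11100010 → 3-byte char #4 = E2 8B AC.
Offset 13: leading byte 0xE3 = 11100011 → 3-byte char #5 = E3 81 88.
Offset 16: leading byte 0xF3 = 11110011 → 4-byte char #6 = F3 B0 A2 93.
Offset 20: leading byte 0xE2 = 11100010 → 3-byte char #7 = E2 8A B4.
Leading byte 0xE2 = 11100010 matches 1110xxxx → 3-byte sequence.
Byte 1: 0xE2 = 11100010, payload 0010 (4 bits).
Byte 2: 0x8A = 10001010 (10xxxxxx ✓), payload 001010.
Byte 3: 0xB4 = 10110100 (10xxxxxx ✓), payload 110100.
Concatenate: 0010001010110100 = 0x22B4 (16 bits → U+22B4).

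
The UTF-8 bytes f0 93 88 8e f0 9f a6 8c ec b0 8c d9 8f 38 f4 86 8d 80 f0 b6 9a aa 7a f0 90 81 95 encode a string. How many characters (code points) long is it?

9

Byte at offset 0: 0xF0 = 11110000 → 4-byte char (#1). Advance 4.
Byte at offset 4: 0xF0 = 11110000 → 4-byte char (#2). Advance 4.
Byte at offset 8: 0xEC = 11101100 → 3-byte char (#3). Advance 3.
Byte at offset 11: 0xD9 = 11011001 → 2-byte char (#4). Advance 2.
Byte at offset 13: 0x38 = 00111000 → 1-byte char (#5). Advance 1.
Byte at offset 14: 0xF4 = 11110100 → 4-byte char (#6). Advance 4.
Byte at offset 18: 0xF0 = 11110000 → 4-byte char (#7). Advance 4.
Byte at offset 22: 0x7A = 01111010 → 1-byte char (#8). Advance 1.
Byte at offset 23: 0xF0 = 11110000 → 4-byte char (#9). Advance 4.
Reached end at offset 27 after 9 code points.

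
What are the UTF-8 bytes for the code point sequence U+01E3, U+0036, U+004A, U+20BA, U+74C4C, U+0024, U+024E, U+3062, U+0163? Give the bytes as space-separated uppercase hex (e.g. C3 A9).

C7 A3 36 4A E2 82 BA F1 B4 B1 8C 24 C9 8E E3 81 A2 C5 A3

U+01E3: 2-byte form → C7 A3.
U+0036: 1-byte form → 36.
U+004A: 1-byte form → 4A.
U+20BA: 3-byte form → E2 82 BA.
U+74C4C: 4-byte form → F1 B4 B1 8C.
U+0024: 1-byte form → 24.
U+024E: 2-byte form → C9 8E.
U+3062: 3-byte form → E3 81 A2.
U+0163: 2-byte form → C5 A3.
Concatenated (19 bytes): C7 A3 36 4A E2 82 BA F1 B4 B1 8C 24 C9 8E E3 81 A2 C5 A3.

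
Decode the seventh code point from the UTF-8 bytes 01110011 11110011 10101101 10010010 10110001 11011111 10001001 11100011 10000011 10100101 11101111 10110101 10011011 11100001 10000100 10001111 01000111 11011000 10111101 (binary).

Offset 0: leading byte 0x73 = 01110011 → 1-byte char #1 = 73.
Offset 1: leading byte 0xF3 = 11110011 → 4-byte char #2 = F3 AD 92 B1.
Offset 5: leading byte 0xDF = 11011111 → 2-byte char #3 = DF 89.
Offset 7: leading byte 0xE3 = 11100011 → 3-byte char #4 = E3 83 A5.
Offset 10: leading byte 0xEF = 11101111 → 3-byte char #5 = EF B5 9B.
Offset 13: leading byte 0xE1 = 11100001 → 3-byte char #6 = E1 84 8F.
Offset 16: leading byte 0x47 = 01000111 → 1-byte char #7 = 47.
Leading byte 0x47 = 01000111 matches 0xxxxxxx → 1-byte sequence.
Byte 1: 0x47 = 01000111, payload 1000111 (7 bits).
Concatenate: 1000111 = 0x47 (7 bits → U+0047).

U+0047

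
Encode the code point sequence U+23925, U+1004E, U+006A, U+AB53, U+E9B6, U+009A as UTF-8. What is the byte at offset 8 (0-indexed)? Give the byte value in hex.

U+23925 → 4-byte form F0 A3 A4 A5 at offsets 0–3.
U+1004E → 4-byte form F0 90 81 8E at offsets 4–7.
U+006A → 1-byte form 6A at offsets 8–8.
Offset 8 falls in char 3's range; it's byte 1 of 6A = 0x6A.

0x6A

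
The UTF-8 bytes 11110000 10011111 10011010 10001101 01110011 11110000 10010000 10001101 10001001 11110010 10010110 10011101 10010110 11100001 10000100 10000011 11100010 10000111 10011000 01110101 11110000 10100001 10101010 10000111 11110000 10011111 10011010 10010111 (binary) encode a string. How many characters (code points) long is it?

Byte at offset 0: 0xF0 = 11110000 → 4-byte char (#1). Advance 4.
Byte at offset 4: 0x73 = 01110011 → 1-byte char (#2). Advance 1.
Byte at offset 5: 0xF0 = 11110000 → 4-byte char (#3). Advance 4.
Byte at offset 9: 0xF2 = 11110010 → 4-byte char (#4). Advance 4.
Byte at offset 13: 0xE1 = 11100001 → 3-byte char (#5). Advance 3.
Byte at offset 16: 0xE2 = 11100010 → 3-byte char (#6). Advance 3.
Byte at offset 19: 0x75 = 01110101 → 1-byte char (#7). Advance 1.
Byte at offset 20: 0xF0 = 11110000 → 4-byte char (#8). Advance 4.
Byte at offset 24: 0xF0 = 11110000 → 4-byte char (#9). Advance 4.
Reached end at offset 28 after 9 code points.

9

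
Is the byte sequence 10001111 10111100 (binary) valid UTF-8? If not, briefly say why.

Byte 0x8F = 10001111 has the form 10xxxxxx — a continuation byte — but there is no preceding leading byte.

invalid (continuation byte with no leading byte)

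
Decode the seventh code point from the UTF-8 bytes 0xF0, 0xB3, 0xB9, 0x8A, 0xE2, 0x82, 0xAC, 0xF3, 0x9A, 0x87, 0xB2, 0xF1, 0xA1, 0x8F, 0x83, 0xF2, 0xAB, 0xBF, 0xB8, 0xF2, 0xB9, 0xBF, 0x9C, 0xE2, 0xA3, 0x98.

U+28D8

Offset 0: leading byte 0xF0 = 11110000 → 4-byte char #1 = F0 B3 B9 8A.
Offset 4: leading byte 0xE2 = 11100010 → 3-byte char #2 = E2 82 AC.
Offset 7: leading byte 0xF3 = 11110011 → 4-byte char #3 = F3 9A 87 B2.
Offset 11: leading byte 0xF1 = 11110001 → 4-byte char #4 = F1 A1 8F 83.
Offset 15: leading byte 0xF2 = 11110010 → 4-byte char #5 = F2 AB BF B8.
Offset 19: leading byte 0xF2 = 11110010 → 4-byte char #6 = F2 B9 BF 9C.
Offset 23: leading byte 0xE2 = 11100010 → 3-byte char #7 = E2 A3 98.
Leading byte 0xE2 = 11100010 matches 1110xxxx → 3-byte sequence.
Byte 1: 0xE2 = 11100010, payload 0010 (4 bits).
Byte 2: 0xA3 = 10100011 (10xxxxxx ✓), payload 100011.
Byte 3: 0x98 = 10011000 (10xxxxxx ✓), payload 011000.
Concatenate: 0010100011011000 = 0x28D8 (16 bits → U+28D8).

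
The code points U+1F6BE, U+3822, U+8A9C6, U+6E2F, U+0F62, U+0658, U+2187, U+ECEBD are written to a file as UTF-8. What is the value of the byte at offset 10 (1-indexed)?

0xA7

1-indexed offset 10 is 0-indexed offset 9.
U+1F6BE → 4-byte form F0 9F 9A BE at offsets 0–3.
U+3822 → 3-byte form E3 A0 A2 at offsets 4–6.
U+8A9C6 → 4-byte form F2 8A A7 86 at offsets 7–10.
Offset 9 falls in char 3's range; it's byte 3 of F2 8A A7 86 = 0xA7.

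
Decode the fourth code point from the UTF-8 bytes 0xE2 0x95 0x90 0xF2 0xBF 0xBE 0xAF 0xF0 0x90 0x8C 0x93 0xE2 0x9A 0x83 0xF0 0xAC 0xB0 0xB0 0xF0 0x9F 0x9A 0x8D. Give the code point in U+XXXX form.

U+2683

Offset 0: leading byte 0xE2 = 11100010 → 3-byte char #1 = E2 95 90.
Offset 3: leading byte 0xF2 = 11110010 → 4-byte char #2 = F2 BF BE AF.
Offset 7: leading byte 0xF0 = 11110000 → 4-byte char #3 = F0 90 8C 93.
Offset 11: leading byte 0xE2 = 11100010 → 3-byte char #4 = E2 9A 83.
Leading byte 0xE2 = 11100010 matches 1110xxxx → 3-byte sequence.
Byte 1: 0xE2 = 11100010, payload 0010 (4 bits).
Byte 2: 0x9A = 10011010 (10xxxxxx ✓), payload 011010.
Byte 3: 0x83 = 10000011 (10xxxxxx ✓), payload 000011.
Concatenate: 0010011010000011 = 0x2683 (16 bits → U+2683).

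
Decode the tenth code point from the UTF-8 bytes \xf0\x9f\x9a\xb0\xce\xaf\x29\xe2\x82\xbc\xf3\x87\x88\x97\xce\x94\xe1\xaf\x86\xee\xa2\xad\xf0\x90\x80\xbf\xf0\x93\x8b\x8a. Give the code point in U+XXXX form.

Offset 0: leading byte 0xF0 = 11110000 → 4-byte char #1 = F0 9F 9A B0.
Offset 4: leading byte 0xCE = 11001110 → 2-byte char #2 = CE AF.
Offset 6: leading byte 0x29 = 00101001 → 1-byte char #3 = 29.
Offset 7: leading byte 0xE2 = 11100010 → 3-byte char #4 = E2 82 BC.
Offset 10: leading byte 0xF3 = 11110011 → 4-byte char #5 = F3 87 88 97.
Offset 14: leading byte 0xCE = 11001110 → 2-byte char #6 = CE 94.
Offset 16: leading byte 0xE1 = 11100001 → 3-byte char #7 = E1 AF 86.
Offset 19: leading byte 0xEE = 11101110 → 3-byte char #8 = EE A2 AD.
Offset 22: leading byte 0xF0 = 11110000 → 4-byte char #9 = F0 90 80 BF.
Offset 26: leading byte 0xF0 = 11110000 → 4-byte char #10 = F0 93 8B 8A.
Leading byte 0xF0 = 11110000 matches 11110xxx → 4-byte sequence.
Byte 1: 0xF0 = 11110000, payload 000 (3 bits).
Byte 2: 0x93 = 10010011 (10xxxxxx ✓), payload 010011.
Byte 3: 0x8B = 10001011 (10xxxxxx ✓), payload 001011.
Byte 4: 0x8A = 10001010 (10xxxxxx ✓), payload 001010.
Concatenate: 000010011001011001010 = 0x132CA (21 bits → U+132CA).

U+132CA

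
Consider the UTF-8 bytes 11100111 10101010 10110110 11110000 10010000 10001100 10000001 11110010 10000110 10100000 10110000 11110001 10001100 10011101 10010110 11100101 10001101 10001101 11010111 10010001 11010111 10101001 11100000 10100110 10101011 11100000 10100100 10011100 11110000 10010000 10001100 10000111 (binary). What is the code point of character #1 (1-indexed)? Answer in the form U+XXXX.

Offset 0: leading byte 0xE7 = 11100111 → 3-byte char #1 = E7 AA B6.
Leading byte 0xE7 = 11100111 matches 1110xxxx → 3-byte sequence.
Byte 1: 0xE7 = 11100111, payload 0111 (4 bits).
Byte 2: 0xAA = 10101010 (10xxxxxx ✓), payload 101010.
Byte 3: 0xB6 = 10110110 (10xxxxxx ✓), payload 110110.
Concatenate: 0111101010110110 = 0x7AB6 (16 bits → U+7AB6).

U+7AB6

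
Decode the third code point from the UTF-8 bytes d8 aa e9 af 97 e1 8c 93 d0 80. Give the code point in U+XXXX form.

U+1313

Offset 0: leading byte 0xD8 = 11011000 → 2-byte char #1 = D8 AA.
Offset 2: leading byte 0xE9 = 11101001 → 3-byte char #2 = E9 AF 97.
Offset 5: leading byte 0xE1 = 11100001 → 3-byte char #3 = E1 8C 93.
Leading byte 0xE1 = 11100001 matches 1110xxxx → 3-byte sequence.
Byte 1: 0xE1 = 11100001, payload 0001 (4 bits).
Byte 2: 0x8C = 10001100 (10xxxxxx ✓), payload 001100.
Byte 3: 0x93 = 10010011 (10xxxxxx ✓), payload 010011.
Concatenate: 0001001100010011 = 0x1313 (16 bits → U+1313).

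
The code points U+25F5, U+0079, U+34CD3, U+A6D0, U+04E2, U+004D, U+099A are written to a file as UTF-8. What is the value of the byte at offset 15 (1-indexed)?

0xE0

1-indexed offset 15 is 0-indexed offset 14.
U+25F5 → 3-byte form E2 97 B5 at offsets 0–2.
U+0079 → 1-byte form 79 at offsets 3–3.
U+34CD3 → 4-byte form F0 B4 B3 93 at offsets 4–7.
U+A6D0 → 3-byte form EA 9B 90 at offsets 8–10.
U+04E2 → 2-byte form D3 A2 at offsets 11–12.
U+004D → 1-byte form 4D at offsets 13–13.
U+099A → 3-byte form E0 A6 9A at offsets 14–16.
Offset 14 falls in char 7's range; it's byte 1 of E0 A6 9A = 0xE0.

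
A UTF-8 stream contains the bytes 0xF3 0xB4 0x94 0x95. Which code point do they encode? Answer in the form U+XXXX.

U+F4515

Leading byte 0xF3 = 11110011 matches 11110xxx → 4-byte sequence.
Byte 1: 0xF3 = 11110011, payload 011 (3 bits).
Byte 2: 0xB4 = 10110100 (10xxxxxx ✓), payload 110100.
Byte 3: 0x94 = 10010100 (10xxxxxx ✓), payload 010100.
Byte 4: 0x95 = 10010101 (10xxxxxx ✓), payload 010101.
Concatenate: 011110100010100010101 = 0xF4515 (21 bits → U+F4515).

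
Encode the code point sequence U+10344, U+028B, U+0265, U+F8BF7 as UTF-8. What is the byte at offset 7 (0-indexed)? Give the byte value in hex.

0xA5

U+10344 → 4-byte form F0 90 8D 84 at offsets 0–3.
U+028B → 2-byte form CA 8B at offsets 4–5.
U+0265 → 2-byte form C9 A5 at offsets 6–7.
Offset 7 falls in char 3's range; it's byte 2 of C9 A5 = 0xA5.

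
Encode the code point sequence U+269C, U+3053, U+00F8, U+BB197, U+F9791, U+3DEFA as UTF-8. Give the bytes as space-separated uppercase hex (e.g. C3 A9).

U+269C: 3-byte form → E2 9A 9C.
U+3053: 3-byte form → E3 81 93.
U+00F8: 2-byte form → C3 B8.
U+BB197: 4-byte form → F2 BB 86 97.
U+F9791: 4-byte form → F3 B9 9E 91.
U+3DEFA: 4-byte form → F0 BD BB BA.
Concatenated (20 bytes): E2 9A 9C E3 81 93 C3 B8 F2 BB 86 97 F3 B9 9E 91 F0 BD BB BA.

E2 9A 9C E3 81 93 C3 B8 F2 BB 86 97 F3 B9 9E 91 F0 BD BB BA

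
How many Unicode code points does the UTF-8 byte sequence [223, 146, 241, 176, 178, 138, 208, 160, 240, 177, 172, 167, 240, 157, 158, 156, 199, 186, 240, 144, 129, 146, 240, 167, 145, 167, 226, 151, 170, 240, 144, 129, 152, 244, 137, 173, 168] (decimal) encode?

Byte at offset 0: 0xDF = 11011111 → 2-byte char (#1). Advance 2.
Byte at offset 2: 0xF1 = 11110001 → 4-byte char (#2). Advance 4.
Byte at offset 6: 0xD0 = 11010000 → 2-byte char (#3). Advance 2.
Byte at offset 8: 0xF0 = 11110000 → 4-byte char (#4). Advance 4.
Byte at offset 12: 0xF0 = 11110000 → 4-byte char (#5). Advance 4.
Byte at offset 16: 0xC7 = 11000111 → 2-byte char (#6). Advance 2.
Byte at offset 18: 0xF0 = 11110000 → 4-byte char (#7). Advance 4.
Byte at offset 22: 0xF0 = 11110000 → 4-byte char (#8). Advance 4.
Byte at offset 26: 0xE2 = 11100010 → 3-byte char (#9). Advance 3.
Byte at offset 29: 0xF0 = 11110000 → 4-byte char (#10). Advance 4.
Byte at offset 33: 0xF4 = 11110100 → 4-byte char (#11). Advance 4.
Reached end at offset 37 after 11 code points.

11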